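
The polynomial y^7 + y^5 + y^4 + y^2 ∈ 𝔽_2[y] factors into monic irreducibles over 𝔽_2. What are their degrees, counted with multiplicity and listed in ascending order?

1, 1, 1, 1, 1, 2

Write h(y) = y^7 + y^5 + y^4 + y^2.
Roots in 𝔽_2: h(0) = 0 → root; h(1) = 0 → root.
Linear factors from roots: (y), (y + 1).
Complete factorization: h(y) = (y)^2·(y + 1)^3·(y^2 + y + 1).
Factor degrees with multiplicity: 1 + 1 + 1 + 1 + 1 + 2 = 7.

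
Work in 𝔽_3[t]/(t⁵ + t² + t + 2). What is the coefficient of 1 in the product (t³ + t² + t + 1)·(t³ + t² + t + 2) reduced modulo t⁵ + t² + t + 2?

1

Multiply in 𝔽_3[t]: (t³ + t² + t + 1)·(t³ + t² + t + 2) = t⁶ + 2t⁵ + 2t³ + t² + 2.
Reduce using t⁵ ≡ 2t² + 2t + 1 (mod t⁵ + t² + t + 2).
Reduced: t³ + t² + 2t + 1.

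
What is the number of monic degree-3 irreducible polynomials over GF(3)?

8

By the necklace-counting formula, N_3(3) = (1/3) Σ_{d|3} μ(3/d)·3^d.
Divisors of 3: 1, 3; μ(3/d) for each: -1, 1.
Σ = − 3^1 + 3^3 = 24.
N = 24/3 = 8.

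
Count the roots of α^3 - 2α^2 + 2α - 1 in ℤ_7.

3

Write P(α) = α^3 - 2α^2 + 2α - 1.
Evaluate at each of the 7 elements of ℤ_7:
P(0) = 6; P(1) = 0 → root; P(2) = 3; P(3) = 0 → root; P(4) = 4; P(5) = 0 → root; P(6) = 1.
Roots: {1, 3, 5}.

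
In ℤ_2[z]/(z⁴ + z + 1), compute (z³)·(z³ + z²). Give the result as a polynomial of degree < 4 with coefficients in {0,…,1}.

z^3 + z

Multiply in ℤ_2[z]: (z³)·(z³ + z²) = z⁶ + z⁵.
Reduce using z⁴ ≡ z + 1 (mod z⁴ + z + 1).
Reduced: z³ + z.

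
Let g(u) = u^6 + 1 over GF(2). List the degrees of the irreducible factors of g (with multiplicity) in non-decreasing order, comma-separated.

Roots in GF(2): g(0) = 1; g(1) = 0 → root.
Linear factors from roots: (u + 1).
Complete factorization: g(u) = (u + 1)^2·(u^2 + u + 1)^2.
Factor degrees with multiplicity: 1 + 1 + 2 + 2 = 6.

1, 1, 2, 2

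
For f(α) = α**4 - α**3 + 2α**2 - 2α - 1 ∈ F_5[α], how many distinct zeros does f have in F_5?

2

Evaluate at each of the 5 elements of F_5:
f(0) = 4; f(1) = 4; f(2) = 1; f(3) = 0 → root; f(4) = 0 → root.
Roots: {3, 4}.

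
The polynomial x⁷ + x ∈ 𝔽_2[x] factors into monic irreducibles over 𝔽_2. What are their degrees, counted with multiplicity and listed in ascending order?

1, 1, 1, 2, 2

Write f(x) = x⁷ + x.
Roots in 𝔽_2: f(0) = 0 → root; f(1) = 0 → root.
Linear factors from roots: (x), (x + 1).
Complete factorization: f(x) = (x)·(x + 1)^2·(x² + x + 1)^2.
Factor degrees with multiplicity: 1 + 1 + 1 + 2 + 2 = 7.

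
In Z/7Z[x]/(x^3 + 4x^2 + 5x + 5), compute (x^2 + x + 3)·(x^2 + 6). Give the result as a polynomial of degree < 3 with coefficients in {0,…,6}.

2x^2 + 2x + 5

Multiply in Z/7Z[x]: (x^2 + x + 3)·(x^2 + 6) = x^4 + x^3 + 2x^2 + 6x + 4.
Reduce using x^3 ≡ 3x^2 + 2x + 2 (mod x^3 + 4x^2 + 5x + 5).
Reduced: 2x^2 + 2x + 5.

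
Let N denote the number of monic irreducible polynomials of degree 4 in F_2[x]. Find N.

3

The number of monic irreducibles of degree 4 over GF(2) is (1/4)·Σ_{d∣4} μ(4/d) 2^d.
Divisors of 4: 1, 2, 4; μ(4/d) for each: 0, -1, 1.
Σ = − 2^2 + 2^4 = 12.
N = 12/4 = 3.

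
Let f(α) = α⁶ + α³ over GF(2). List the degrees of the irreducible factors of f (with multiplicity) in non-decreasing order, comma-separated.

Roots in GF(2): f(0) = 0 → root; f(1) = 0 → root.
Linear factors from roots: (α), (α + 1).
Complete factorization: f(α) = (α + 1)·(α)^3·(α² + α + 1).
Factor degrees with multiplicity: 1 + 1 + 1 + 1 + 2 = 6.

1, 1, 1, 1, 2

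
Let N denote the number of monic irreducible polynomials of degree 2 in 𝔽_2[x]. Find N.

1

The number of monic irreducibles of degree 2 over GF(2) is (1/2)·Σ_{d∣2} μ(2/d) 2^d.
Divisors of 2: 1, 2; μ(2/d) for each: -1, 1.
Σ = − 2^1 + 2^2 = 2.
N = 2/2 = 1.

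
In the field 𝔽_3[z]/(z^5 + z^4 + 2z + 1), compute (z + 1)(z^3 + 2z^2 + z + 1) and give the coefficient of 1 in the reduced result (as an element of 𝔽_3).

1

Multiply in 𝔽_3[z]: (z + 1)·(z^3 + 2z^2 + z + 1) = z^4 + 2z + 1.
Reduced: z^4 + 2z + 1.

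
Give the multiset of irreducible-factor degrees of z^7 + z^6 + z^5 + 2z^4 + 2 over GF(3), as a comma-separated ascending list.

Write g(z) = z^7 + z^6 + z^5 + 2z^4 + 2.
Roots in GF(3): g(0) = 2; g(1) = 1; g(2) = 0 → root.
Linear factors from roots: (z + 1).
Complete factorization: g(z) = (z + 1)·(z^2 + 1)·(z^4 + z + 2).
Factor degrees with multiplicity: 1 + 2 + 4 = 7.

1, 2, 4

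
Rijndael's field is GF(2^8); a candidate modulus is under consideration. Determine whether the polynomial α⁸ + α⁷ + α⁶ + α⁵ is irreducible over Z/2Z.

Write P(α) = α⁸ + α⁷ + α⁶ + α⁵.
Check for roots in Z/2Z: P(0) = 0 → root; P(1) = 0 → root.
P(0) = 0, so (α) divides P(α); P is reducible.

No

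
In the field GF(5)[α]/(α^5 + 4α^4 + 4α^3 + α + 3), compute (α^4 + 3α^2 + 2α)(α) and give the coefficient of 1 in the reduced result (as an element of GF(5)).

Multiply in GF(5)[α]: (α^4 + 3α^2 + 2α)·(α) = α^5 + 3α^3 + 2α^2.
Reduce using α^5 ≡ α^4 + α^3 + 4α + 2 (mod α^5 + 4α^4 + 4α^3 + α + 3).
Reduced: α^4 + 4α^3 + 2α^2 + 4α + 2.

2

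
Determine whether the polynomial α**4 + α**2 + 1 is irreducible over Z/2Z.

No

Write P(α) = α**4 + α**2 + 1.
Check for roots in Z/2Z: P(0) = 1; P(1) = 1.
No roots, so no linear factors.
Monic irreducibles of degree 2 over GF(2): α**2 + α + 1.
α**2 + α + 1 divides P: P(α) = (α**2 + α + 1)·(α**2 + α + 1).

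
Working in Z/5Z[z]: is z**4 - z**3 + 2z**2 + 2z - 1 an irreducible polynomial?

Write f(z) = z**4 - z**3 + 2z**2 + 2z - 1.
Check for roots in Z/5Z: f(0) = 4; f(1) = 3; f(2) = 4; f(3) = 2; f(4) = 1.
No roots, so no linear factors.
Degree-2 irreducible divisors: test the 10 monic irreducibles of degree 2 over GF(5).
None of them divide f (all give nonzero remainder).
No irreducible factor of degree ≤ 2 exists, so f is irreducible over GF(5).

Yes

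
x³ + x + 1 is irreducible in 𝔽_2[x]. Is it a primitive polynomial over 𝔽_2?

Write f(x) = x³ + x + 1.
|GF(2^3)^×| = 2^3 − 1 = 7. Prime factorization: 7 = 7.
f is primitive ⇔ x has order 7 in GF(2)[x]/(f), i.e. x^(7/q) ≠ 1 for each prime q | 7.
x^(1) mod f = x.
None equal 1, so x has full order 7; f is primitive.

Yes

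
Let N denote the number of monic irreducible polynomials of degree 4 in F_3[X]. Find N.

18

By the necklace-counting formula, N_3(4) = (1/4) Σ_{d|4} μ(4/d)·3^d.
Divisors of 4: 1, 2, 4; μ(4/d) for each: 0, -1, 1.
Σ = − 3^2 + 3^4 = 72.
N = 72/4 = 18.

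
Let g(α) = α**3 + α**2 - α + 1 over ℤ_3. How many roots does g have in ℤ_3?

0

Evaluate at each of the 3 elements of ℤ_3:
g(0) = 1; g(1) = 2; g(2) = 2.
No element is a root.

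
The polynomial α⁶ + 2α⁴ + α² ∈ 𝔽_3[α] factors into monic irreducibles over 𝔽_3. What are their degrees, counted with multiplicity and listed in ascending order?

1, 1, 2, 2

Write f(α) = α⁶ + 2α⁴ + α².
Roots in 𝔽_3: f(0) = 0 → root; f(1) = 1; f(2) = 1.
Linear factors from roots: (α).
Complete factorization: f(α) = (α)^2·(α² + 1)^2.
Factor degrees with multiplicity: 1 + 1 + 2 + 2 = 6.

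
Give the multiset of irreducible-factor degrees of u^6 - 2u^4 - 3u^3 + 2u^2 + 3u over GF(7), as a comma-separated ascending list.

Write g(u) = u^6 - 2u^4 - 3u^3 + 2u^2 + 3u.
Linear factors from roots: (u).
Complete factorization: g(u) = (u)·(u^2 - 2u - 2)·(u^3 + 2u^2 - 3u + 2).
Factor degrees with multiplicity: 1 + 2 + 3 = 6.

1, 2, 3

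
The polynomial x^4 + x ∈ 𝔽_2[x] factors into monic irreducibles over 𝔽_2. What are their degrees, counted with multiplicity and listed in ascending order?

1, 1, 2

Write h(x) = x^4 + x.
Roots in 𝔽_2: h(0) = 0 → root; h(1) = 0 → root.
Linear factors from roots: (x), (x + 1).
Complete factorization: h(x) = (x)·(x + 1)·(x^2 + x + 1).
Factor degrees with multiplicity: 1 + 1 + 2 = 4.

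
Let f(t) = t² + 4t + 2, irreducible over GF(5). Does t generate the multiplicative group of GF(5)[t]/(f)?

|GF(5^2)^×| = 5^2 − 1 = 24. Prime factorization: 24 = 2^3·3.
f is primitive ⇔ t has order 24 in GF(5)[t]/(f), i.e. t^(24/q) ≠ 1 for each prime q | 24.
t^(12) mod f = 4.
t^(8) mod f = 2t + 1.
None equal 1, so t has full order 24; f is primitive.

Yes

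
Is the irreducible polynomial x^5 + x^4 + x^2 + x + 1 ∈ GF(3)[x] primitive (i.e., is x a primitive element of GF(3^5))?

Yes

Write f(x) = x^5 + x^4 + x^2 + x + 1.
|GF(3^5)^×| = 3^5 − 1 = 242. Prime factorization: 242 = 2·11^2.
f is primitive ⇔ x has order 242 in GF(3)[x]/(f), i.e. x^(242/q) ≠ 1 for each prime q | 242.
x^(121) mod f = 2.
x^(22) mod f = x^4 + x^3 + 2x^2 + 2x + 1.
None equal 1, so x has full order 242; f is primitive.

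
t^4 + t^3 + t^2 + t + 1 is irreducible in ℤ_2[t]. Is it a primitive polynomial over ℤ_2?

No

Write f(t) = t^4 + t^3 + t^2 + t + 1.
|GF(2^4)^×| = 2^4 − 1 = 15. Prime factorization: 15 = 3·5.
f is primitive ⇔ t has order 15 in GF(2)[t]/(f), i.e. t^(15/q) ≠ 1 for each prime q | 15.
t^(5) mod f = 1
t^(3) mod f = t^3.
Since t^(5) = 1, the order of t divides 5 < 15; not primitive.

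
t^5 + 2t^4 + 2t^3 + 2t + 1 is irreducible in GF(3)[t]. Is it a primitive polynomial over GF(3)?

Yes

Write f(t) = t^5 + 2t^4 + 2t^3 + 2t + 1.
|GF(3^5)^×| = 3^5 − 1 = 242. Prime factorization: 242 = 2·11^2.
f is primitive ⇔ t has order 242 in GF(3)[t]/(f), i.e. t^(242/q) ≠ 1 for each prime q | 242.
t^(121) mod f = 2.
t^(22) mod f = t^4 + t.
None equal 1, so t has full order 242; f is primitive.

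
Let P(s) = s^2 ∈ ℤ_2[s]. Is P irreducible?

Check for roots in ℤ_2: P(0) = 0 → root; P(1) = 1.
P(0) = 0, so (s) divides P(s); P is reducible.

No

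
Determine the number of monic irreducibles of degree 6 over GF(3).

116

By the necklace-counting formula, N_3(6) = (1/6) Σ_{d|6} μ(6/d)·3^d.
Divisors of 6: 1, 2, 3, 6; μ(6/d) for each: 1, -1, -1, 1.
Σ = 3^1 − 3^2 − 3^3 + 3^6 = 696.
N = 696/6 = 116.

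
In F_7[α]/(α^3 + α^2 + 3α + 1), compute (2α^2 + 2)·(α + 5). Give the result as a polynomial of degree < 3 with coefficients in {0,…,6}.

Multiply in F_7[α]: (2α^2 + 2)·(α + 5) = 2α^3 + 3α^2 + 2α + 3.
Reduce using α^3 ≡ 6α^2 + 4α + 6 (mod α^3 + α^2 + 3α + 1).
Reduced: α^2 + 3α + 1.

α^2 + 3α + 1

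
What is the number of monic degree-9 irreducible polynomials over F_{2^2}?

29120

By the necklace-counting formula, N_4(9) = (1/9) Σ_{d|9} μ(9/d)·4^d.
Divisors of 9: 1, 3, 9; μ(9/d) for each: 0, -1, 1.
Σ = − 4^3 + 4^9 = 262080.
N = 262080/9 = 29120.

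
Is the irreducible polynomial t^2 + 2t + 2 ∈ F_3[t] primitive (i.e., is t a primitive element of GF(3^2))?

Write f(t) = t^2 + 2t + 2.
|GF(3^2)^×| = 3^2 − 1 = 8. Prime factorization: 8 = 2^3.
f is primitive ⇔ t has order 8 in GF(3)[t]/(f), i.e. t^(8/q) ≠ 1 for each prime q | 8.
t^(4) mod f = 2.
None equal 1, so t has full order 8; f is primitive.

Yes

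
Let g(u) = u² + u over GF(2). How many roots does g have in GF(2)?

2

Evaluate at each of the 2 elements of GF(2):
g(0) = 0 → root; g(1) = 0 → root.
Roots: {0, 1}.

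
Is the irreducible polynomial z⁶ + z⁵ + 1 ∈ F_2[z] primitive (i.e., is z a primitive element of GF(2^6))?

Yes

Write f(z) = z⁶ + z⁵ + 1.
|GF(2^6)^×| = 2^6 − 1 = 63. Prime factorization: 63 = 3^2·7.
f is primitive ⇔ z has order 63 in GF(2)[z]/(f), i.e. z^(63/q) ≠ 1 for each prime q | 63.
z^(21) mod f = z⁵ + z⁴ + z³ + 1.
z^(9) mod f = z⁵ + z³ + z² + z + 1.
None equal 1, so z has full order 63; f is primitive.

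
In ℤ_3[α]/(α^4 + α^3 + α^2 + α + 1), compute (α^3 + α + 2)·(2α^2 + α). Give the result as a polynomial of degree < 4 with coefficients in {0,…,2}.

α^3 + α^2 + α + 1

Multiply in ℤ_3[α]: (α^3 + α + 2)·(2α^2 + α) = 2α^5 + α^4 + 2α^3 + 2α^2 + 2α.
Reduce using α^4 ≡ 2α^3 + 2α^2 + 2α + 2 (mod α^4 + α^3 + α^2 + α + 1).
Reduced: α^3 + α^2 + α + 1.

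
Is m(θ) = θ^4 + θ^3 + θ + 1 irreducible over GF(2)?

No

Check for roots in GF(2): m(0) = 1; m(1) = 0 → root.
m(1) = 0, so (θ − 1) divides m(θ); m is reducible.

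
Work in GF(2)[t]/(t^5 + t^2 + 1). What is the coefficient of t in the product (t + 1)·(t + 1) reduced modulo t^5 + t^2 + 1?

0

Multiply in GF(2)[t]: (t + 1)·(t + 1) = t^2 + 1.
Reduced: t^2 + 1.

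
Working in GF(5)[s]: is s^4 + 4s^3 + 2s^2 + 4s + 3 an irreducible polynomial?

Yes

Write P(s) = s^4 + 4s^3 + 2s^2 + 4s + 3.
Check for roots in GF(5): P(0) = 3; P(1) = 4; P(2) = 2; P(3) = 2; P(4) = 3.
No roots, so no linear factors.
Degree-2 irreducible divisors: test the 10 monic irreducibles of degree 2 over GF(5).
None of them divide P (all give nonzero remainder).
No irreducible factor of degree ≤ 2 exists, so P is irreducible over GF(5).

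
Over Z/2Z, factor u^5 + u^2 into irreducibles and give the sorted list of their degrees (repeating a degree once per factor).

Write g(u) = u^5 + u^2.
Roots in Z/2Z: g(0) = 0 → root; g(1) = 0 → root.
Linear factors from roots: (u), (u + 1).
Complete factorization: g(u) = (u + 1)·(u)^2·(u^2 + u + 1).
Factor degrees with multiplicity: 1 + 1 + 1 + 2 = 5.

1, 1, 1, 2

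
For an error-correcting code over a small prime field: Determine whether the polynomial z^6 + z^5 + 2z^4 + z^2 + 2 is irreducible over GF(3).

Write g(z) = z^6 + z^5 + 2z^4 + z^2 + 2.
Check for roots in GF(3): g(0) = 2; g(1) = 1; g(2) = 2.
No roots, so no linear factors.
Monic irreducibles of degree 2 over GF(3): z^2 + 1, z^2 + z + 2, z^2 + 2z + 2.
None of them divide g (all give nonzero remainder).
Degree-3 irreducible divisors: test the 8 monic irreducibles of degree 3 over GF(3).
None of them divide g (all give nonzero remainder).
No irreducible factor of degree ≤ 3 exists, so g is irreducible over GF(3).

Yes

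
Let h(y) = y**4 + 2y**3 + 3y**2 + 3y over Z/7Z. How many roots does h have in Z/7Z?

1

Evaluate at each of the 7 elements of Z/7Z:
h(0) = 0 → root; h(1) = 2; h(2) = 1; h(3) = 3; h(4) = 3; h(5) = 6; h(6) = 6.
Roots: {0}.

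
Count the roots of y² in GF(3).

Write h(y) = y².
Evaluate at each of the 3 elements of GF(3):
h(0) = 0 → root; h(1) = 1; h(2) = 1.
Roots: {0}.

1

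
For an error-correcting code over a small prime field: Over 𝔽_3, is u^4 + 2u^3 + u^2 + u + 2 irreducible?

Write m(u) = u^4 + 2u^3 + u^2 + u + 2.
Check for roots in 𝔽_3: m(0) = 2; m(1) = 1; m(2) = 1.
No roots, so no linear factors.
Monic irreducibles of degree 2 over GF(3): u^2 + 1, u^2 + u + 2, u^2 + 2u + 2.
None of them divide m (all give nonzero remainder).
No irreducible factor of degree ≤ 2 exists, so m is irreducible over GF(3).

Yes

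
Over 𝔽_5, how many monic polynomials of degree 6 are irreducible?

The number of monic irreducibles of degree 6 over GF(5) is (1/6)·Σ_{d∣6} μ(6/d) 5^d.
Divisors of 6: 1, 2, 3, 6; μ(6/d) for each: 1, -1, -1, 1.
Σ = 5^1 − 5^2 − 5^3 + 5^6 = 15480.
N = 15480/6 = 2580.

2580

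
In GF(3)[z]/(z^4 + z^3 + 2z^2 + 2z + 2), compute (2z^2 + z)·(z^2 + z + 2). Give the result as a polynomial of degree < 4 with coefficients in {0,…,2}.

Multiply in GF(3)[z]: (2z^2 + z)·(z^2 + z + 2) = 2z^4 + 2z^2 + 2z.
Reduce using z^4 ≡ 2z^3 + z^2 + z + 1 (mod z^4 + z^3 + 2z^2 + 2z + 2).
Reduced: z^3 + z^2 + z + 2.

z^3 + z^2 + z + 2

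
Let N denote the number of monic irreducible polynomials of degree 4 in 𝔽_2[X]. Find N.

The number of monic irreducibles of degree 4 over GF(2) is (1/4)·Σ_{d∣4} μ(4/d) 2^d.
Divisors of 4: 1, 2, 4; μ(4/d) for each: 0, -1, 1.
Σ = − 2^2 + 2^4 = 12.
N = 12/4 = 3.

3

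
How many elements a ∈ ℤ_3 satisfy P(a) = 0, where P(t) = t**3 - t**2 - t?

Evaluate at each of the 3 elements of ℤ_3:
P(0) = 0 → root; P(1) = 2; P(2) = 2.
Roots: {0}.

1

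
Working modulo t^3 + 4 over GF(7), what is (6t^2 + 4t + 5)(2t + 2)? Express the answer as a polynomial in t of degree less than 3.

Multiply in GF(7)[t]: (6t^2 + 4t + 5)·(2t + 2) = 5t^3 + 6t^2 + 4t + 3.
Reduce using t^3 ≡ 3 (mod t^3 + 4).
Reduced: 6t^2 + 4t + 4.

6t^2 + 4t + 4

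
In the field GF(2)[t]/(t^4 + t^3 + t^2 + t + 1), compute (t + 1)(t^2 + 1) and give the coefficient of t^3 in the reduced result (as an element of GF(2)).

1

Multiply in GF(2)[t]: (t + 1)·(t^2 + 1) = t^3 + t^2 + t + 1.
Reduced: t^3 + t^2 + t + 1.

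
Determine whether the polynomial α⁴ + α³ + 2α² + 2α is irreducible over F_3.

No

Write P(α) = α⁴ + α³ + 2α² + 2α.
Check for roots in F_3: P(0) = 0 → root; P(1) = 0 → root; P(2) = 0 → root.
P(0) = 0, so (α) divides P(α); P is reducible.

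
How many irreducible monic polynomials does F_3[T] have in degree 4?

18

Gauss's count: N_{3}(4) = (1/4) Σ_{d|4} μ(4/d)·3^d.
Divisors of 4: 1, 2, 4; μ(4/d) for each: 0, -1, 1.
Σ = − 3^2 + 3^4 = 72.
N = 72/4 = 18.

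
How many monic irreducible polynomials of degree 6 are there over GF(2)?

9

The number of monic irreducibles of degree 6 over GF(2) is (1/6)·Σ_{d∣6} μ(6/d) 2^d.
Divisors of 6: 1, 2, 3, 6; μ(6/d) for each: 1, -1, -1, 1.
Σ = 2^1 − 2^2 − 2^3 + 2^6 = 54.
N = 54/6 = 9.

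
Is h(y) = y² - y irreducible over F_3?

No

Check for roots in F_3: h(0) = 0 → root; h(1) = 0 → root; h(2) = 2.
h(0) = 0, so (y) divides h(y); h is reducible.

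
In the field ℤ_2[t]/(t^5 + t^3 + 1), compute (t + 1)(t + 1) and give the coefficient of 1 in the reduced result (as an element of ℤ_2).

1

Multiply in ℤ_2[t]: (t + 1)·(t + 1) = t^2 + 1.
Reduced: t^2 + 1.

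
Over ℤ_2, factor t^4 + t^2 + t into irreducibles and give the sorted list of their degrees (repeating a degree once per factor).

1, 3

Write g(t) = t^4 + t^2 + t.
Roots in ℤ_2: g(0) = 0 → root; g(1) = 1.
Linear factors from roots: (t).
Complete factorization: g(t) = (t)·(t^3 + t + 1).
Factor degrees with multiplicity: 1 + 3 = 4.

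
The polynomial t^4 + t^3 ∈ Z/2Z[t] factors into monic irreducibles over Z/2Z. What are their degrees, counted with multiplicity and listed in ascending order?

Write f(t) = t^4 + t^3.
Roots in Z/2Z: f(0) = 0 → root; f(1) = 0 → root.
Linear factors from roots: (t), (t + 1).
Complete factorization: f(t) = (t + 1)·(t)^3.
Factor degrees with multiplicity: 1 + 1 + 1 + 1 = 4.

1, 1, 1, 1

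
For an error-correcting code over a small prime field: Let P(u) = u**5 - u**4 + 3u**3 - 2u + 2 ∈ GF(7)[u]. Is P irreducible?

Check for roots in GF(7): P(0) = 2; P(1) = 3; P(2) = 3; P(3) = 1; P(4) = 2; P(5) = 4; P(6) = 6.
No roots, so no linear factors.
Degree-2 irreducible divisors: test the 21 monic irreducibles of degree 2 over GF(7).
None of them divide P (all give nonzero remainder).
No irreducible factor of degree ≤ 2 exists, so P is irreducible over GF(7).

Yes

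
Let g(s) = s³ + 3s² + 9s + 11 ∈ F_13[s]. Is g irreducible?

Yes

Check each element of F_13 for a root: g(0)=11, g(1)=11, g(2)=10, g(3)=1, g(4)=3, g(5)=9, g(6)=12, g(7)=5, g(8)=7, g(9)=11, g(10)=10, g(11)=10, g(12)=4.
No roots. A degree-3 polynomial over a field with no linear factor is irreducible.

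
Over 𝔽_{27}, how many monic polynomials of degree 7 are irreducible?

The number of monic irreducibles of degree 7 over GF(27) is (1/7)·Σ_{d∣7} μ(7/d) 27^d.
Divisors of 7: 1, 7; μ(7/d) for each: -1, 1.
Σ = − 27^1 + 27^7 = 10460353176.
N = 10460353176/7 = 1494336168.

1494336168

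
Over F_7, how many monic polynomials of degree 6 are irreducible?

x^(7^6) − x is the product of all monic irreducibles of degree dividing 6; Möbius inversion gives N = (1/6) Σ μ(6/d)·7^d.
Divisors of 6: 1, 2, 3, 6; μ(6/d) for each: 1, -1, -1, 1.
Σ = 7^1 − 7^2 − 7^3 + 7^6 = 117264.
N = 117264/6 = 19544.

19544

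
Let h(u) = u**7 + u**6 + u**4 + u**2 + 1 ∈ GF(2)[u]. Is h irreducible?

Check for roots in GF(2): h(0) = 1; h(1) = 1.
No roots, so no linear factors.
Monic irreducibles of degree 2 over GF(2): u**2 + u + 1.
None of them divide h (all give nonzero remainder).
Monic irreducibles of degree 3 over GF(2): u**3 + u + 1, u**3 + u**2 + 1.
None of them divide h (all give nonzero remainder).
No irreducible factor of degree ≤ 3 exists, so h is irreducible over GF(2).

Yes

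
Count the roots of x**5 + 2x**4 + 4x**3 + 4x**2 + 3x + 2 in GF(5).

3

Write P(x) = x**5 + 2x**4 + 4x**3 + 4x**2 + 3x + 2.
Evaluate at each of the 5 elements of GF(5):
P(0) = 2; P(1) = 1; P(2) = 0 → root; P(3) = 0 → root; P(4) = 0 → root.
Roots: {2, 3, 4}.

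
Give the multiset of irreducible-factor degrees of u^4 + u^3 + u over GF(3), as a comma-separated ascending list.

1, 1, 2

Write f(u) = u^4 + u^3 + u.
Roots in GF(3): f(0) = 0 → root; f(1) = 0 → root; f(2) = 2.
Linear factors from roots: (u), (u + 2).
Complete factorization: f(u) = (u)·(u + 2)·(u^2 + 2u + 2).
Factor degrees with multiplicity: 1 + 1 + 2 = 4.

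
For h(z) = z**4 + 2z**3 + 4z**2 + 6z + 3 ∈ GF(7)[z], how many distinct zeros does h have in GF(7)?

3

Evaluate at each of the 7 elements of GF(7):
h(0) = 3; h(1) = 2; h(2) = 0 → root; h(3) = 3; h(4) = 6; h(5) = 0 → root; h(6) = 0 → root.
Roots: {2, 5, 6}.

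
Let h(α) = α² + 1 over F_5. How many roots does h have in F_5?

2

Evaluate at each of the 5 elements of F_5:
h(0) = 1; h(1) = 2; h(2) = 0 → root; h(3) = 0 → root; h(4) = 2.
Roots: {2, 3}.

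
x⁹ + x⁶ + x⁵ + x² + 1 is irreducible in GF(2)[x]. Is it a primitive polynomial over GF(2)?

No

Write f(x) = x⁹ + x⁶ + x⁵ + x² + 1.
|GF(2^9)^×| = 2^9 − 1 = 511. Prime factorization: 511 = 7·73.
f is primitive ⇔ x has order 511 in GF(2)[x]/(f), i.e. x^(511/q) ≠ 1 for each prime q | 511.
x^(73) mod f = 1
x^(7) mod f = x⁷.
Since x^(73) = 1, the order of x divides 73 < 511; not primitive.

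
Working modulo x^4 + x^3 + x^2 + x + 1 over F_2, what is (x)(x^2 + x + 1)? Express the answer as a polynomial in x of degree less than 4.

Multiply in F_2[x]: (x)·(x^2 + x + 1) = x^3 + x^2 + x.
Reduced: x^3 + x^2 + x.

x^3 + x^2 + x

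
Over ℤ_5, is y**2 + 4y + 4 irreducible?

No

Write f(y) = y**2 + 4y + 4.
Check for roots in ℤ_5: f(0) = 4; f(1) = 4; f(2) = 1; f(3) = 0 → root; f(4) = 1.
f(3) = 0, so (y − 3) divides f(y); f is reducible.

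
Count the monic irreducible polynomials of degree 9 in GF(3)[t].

x^(3^9) − x is the product of all monic irreducibles of degree dividing 9; Möbius inversion gives N = (1/9) Σ μ(9/d)·3^d.
Divisors of 9: 1, 3, 9; μ(9/d) for each: 0, -1, 1.
Σ = − 3^3 + 3^9 = 19656.
N = 19656/9 = 2184.

2184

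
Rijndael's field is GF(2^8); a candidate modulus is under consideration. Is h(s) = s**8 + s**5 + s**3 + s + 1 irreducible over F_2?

Yes

Check for roots in F_2: h(0) = 1; h(1) = 1.
No roots, so no linear factors.
Monic irreducibles of degree 2 over GF(2): s**2 + s + 1.
None of them divide h (all give nonzero remainder).
Monic irreducibles of degree 3 over GF(2): s**3 + s + 1, s**3 + s**2 + 1.
None of them divide h (all give nonzero remainder).
Monic irreducibles of degree 4 over GF(2): s**4 + s + 1, s**4 + s**3 + 1, s**4 + s**3 + s**2 + s + 1.
None of them divide h (all give nonzero remainder).
No irreducible factor of degree ≤ 4 exists, so h is irreducible over GF(2).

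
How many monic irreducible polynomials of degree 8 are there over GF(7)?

720300

x^(7^8) − x is the product of all monic irreducibles of degree dividing 8; Möbius inversion gives N = (1/8) Σ μ(8/d)·7^d.
Divisors of 8: 1, 2, 4, 8; μ(8/d) for each: 0, 0, -1, 1.
Σ = − 7^4 + 7^8 = 5762400.
N = 5762400/8 = 720300.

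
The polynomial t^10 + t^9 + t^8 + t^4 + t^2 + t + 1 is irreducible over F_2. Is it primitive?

Write f(t) = t^10 + t^9 + t^8 + t^4 + t^2 + t + 1.
|GF(2^10)^×| = 2^10 − 1 = 1023. Prime factorization: 1023 = 3·11·31.
f is primitive ⇔ t has order 1023 in GF(2)[t]/(f), i.e. t^(1023/q) ≠ 1 for each prime q | 1023.
t^(341) mod f = t^6 + t^5 + t^4 + t^2 + 1.
t^(93) mod f = t^8 + t^4 + t^2 + 1.
t^(33) mod f = t^7 + t^6 + t^4 + t.
None equal 1, so t has full order 1023; f is primitive.

Yes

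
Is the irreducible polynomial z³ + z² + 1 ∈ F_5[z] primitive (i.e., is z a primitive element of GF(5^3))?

Write f(z) = z³ + z² + 1.
|GF(5^3)^×| = 5^3 − 1 = 124. Prime factorization: 124 = 2^2·31.
f is primitive ⇔ z has order 124 in GF(5)[z]/(f), i.e. z^(124/q) ≠ 1 for each prime q | 124.
z^(62) mod f = 1
z^(4) mod f = z² + 4z + 1.
Since z^(62) = 1, the order of z divides 62 < 124; not primitive.

No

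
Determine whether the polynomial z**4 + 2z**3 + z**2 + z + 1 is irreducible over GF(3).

No

Write h(z) = z**4 + 2z**3 + z**2 + z + 1.
Check for roots in GF(3): h(0) = 1; h(1) = 0 → root; h(2) = 0 → root.
h(1) = 0, so (z − 1) divides h(z); h is reducible.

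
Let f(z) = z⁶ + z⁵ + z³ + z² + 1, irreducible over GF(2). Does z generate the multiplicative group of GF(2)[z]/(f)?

|GF(2^6)^×| = 2^6 − 1 = 63. Prime factorization: 63 = 3^2·7.
f is primitive ⇔ z has order 63 in GF(2)[z]/(f), i.e. z^(63/q) ≠ 1 for each prime q | 63.
z^(21) mod f = z⁴ + z² + z + 1.
z^(9) mod f = z² + z.
None equal 1, so z has full order 63; f is primitive.

Yes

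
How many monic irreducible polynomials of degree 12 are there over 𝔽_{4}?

Gauss's count: N_{4}(12) = (1/12) Σ_{d|12} μ(12/d)·4^d.
Divisors of 12: 1, 2, 3, 4, 6, 12; μ(12/d) for each: 0, 1, 0, -1, -1, 1.
Σ = 4^2 − 4^4 − 4^6 + 4^12 = 16772880.
N = 16772880/12 = 1397740.

1397740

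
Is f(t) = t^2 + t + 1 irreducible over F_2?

Check for roots in F_2: f(0) = 1; f(1) = 1.
No roots. A degree-2 polynomial over a field with no linear factor is irreducible.

Yes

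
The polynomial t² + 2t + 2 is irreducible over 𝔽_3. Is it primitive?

Yes

Write f(t) = t² + 2t + 2.
|GF(3^2)^×| = 3^2 − 1 = 8. Prime factorization: 8 = 2^3.
f is primitive ⇔ t has order 8 in GF(3)[t]/(f), i.e. t^(8/q) ≠ 1 for each prime q | 8.
t^(4) mod f = 2.
None equal 1, so t has full order 8; f is primitive.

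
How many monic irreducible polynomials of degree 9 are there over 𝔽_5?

217000

The number of monic irreducibles of degree 9 over GF(5) is (1/9)·Σ_{d∣9} μ(9/d) 5^d.
Divisors of 9: 1, 3, 9; μ(9/d) for each: 0, -1, 1.
Σ = − 5^3 + 5^9 = 1953000.
N = 1953000/9 = 217000.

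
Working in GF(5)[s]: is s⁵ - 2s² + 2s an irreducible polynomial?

Write P(s) = s⁵ - 2s² + 2s.
Check for roots in GF(5): P(0) = 0 → root; P(1) = 1; P(2) = 3; P(3) = 1; P(4) = 0 → root.
P(0) = 0, so (s) divides P(s); P is reducible.

No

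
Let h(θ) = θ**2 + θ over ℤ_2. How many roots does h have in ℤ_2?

Evaluate at each of the 2 elements of ℤ_2:
h(0) = 0 → root; h(1) = 0 → root.
Roots: {0, 1}.

2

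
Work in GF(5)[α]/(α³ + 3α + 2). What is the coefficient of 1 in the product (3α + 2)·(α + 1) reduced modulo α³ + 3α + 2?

2

Multiply in GF(5)[α]: (3α + 2)·(α + 1) = 3α² + 2.
Reduced: 3α² + 2.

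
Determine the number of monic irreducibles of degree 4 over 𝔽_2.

3

By the necklace-counting formula, N_2(4) = (1/4) Σ_{d|4} μ(4/d)·2^d.
Divisors of 4: 1, 2, 4; μ(4/d) for each: 0, -1, 1.
Σ = − 2^2 + 2^4 = 12.
N = 12/4 = 3.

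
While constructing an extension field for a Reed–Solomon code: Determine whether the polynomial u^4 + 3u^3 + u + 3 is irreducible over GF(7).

Write m(u) = u^4 + 3u^3 + u + 3.
Check for roots in GF(7): m(0) = 3; m(1) = 1; m(2) = 3; m(3) = 0 → root; m(4) = 0 → root; m(5) = 0 → root; m(6) = 0 → root.
m(3) = 0, so (u − 3) divides m(u); m is reducible.

No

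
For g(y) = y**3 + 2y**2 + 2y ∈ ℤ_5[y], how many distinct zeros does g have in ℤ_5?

3

Evaluate at each of the 5 elements of ℤ_5:
g(0) = 0 → root; g(1) = 0 → root; g(2) = 0 → root; g(3) = 1; g(4) = 4.
Roots: {0, 1, 2}.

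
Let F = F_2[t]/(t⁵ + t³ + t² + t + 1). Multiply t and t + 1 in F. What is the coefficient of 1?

0

Multiply in F_2[t]: (t)·(t + 1) = t² + t.
Reduced: t² + t.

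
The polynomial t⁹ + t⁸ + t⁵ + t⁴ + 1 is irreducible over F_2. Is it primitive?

Write f(t) = t⁹ + t⁸ + t⁵ + t⁴ + 1.
|GF(2^9)^×| = 2^9 − 1 = 511. Prime factorization: 511 = 7·73.
f is primitive ⇔ t has order 511 in GF(2)[t]/(f), i.e. t^(511/q) ≠ 1 for each prime q | 511.
t^(73) mod f = t⁸ + t⁶ + t⁵ + t⁴ + t³ + t² + 1.
t^(7) mod f = t⁷.
None equal 1, so t has full order 511; f is primitive.

Yes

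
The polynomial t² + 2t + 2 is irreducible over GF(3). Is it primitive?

Write f(t) = t² + 2t + 2.
|GF(3^2)^×| = 3^2 − 1 = 8. Prime factorization: 8 = 2^3.
f is primitive ⇔ t has order 8 in GF(3)[t]/(f), i.e. t^(8/q) ≠ 1 for each prime q | 8.
t^(4) mod f = 2.
None equal 1, so t has full order 8; f is primitive.

Yes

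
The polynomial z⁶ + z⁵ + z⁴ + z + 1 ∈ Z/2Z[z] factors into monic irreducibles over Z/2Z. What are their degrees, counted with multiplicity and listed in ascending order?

Write f(z) = z⁶ + z⁵ + z⁴ + z + 1.
Roots in Z/2Z: f(0) = 1; f(1) = 1.
Complete factorization: f(z) = (z⁶ + z⁵ + z⁴ + z + 1).
Factor degrees with multiplicity: 6 = 6.

6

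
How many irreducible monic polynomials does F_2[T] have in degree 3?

2

x^(2^3) − x is the product of all monic irreducibles of degree dividing 3; Möbius inversion gives N = (1/3) Σ μ(3/d)·2^d.
Divisors of 3: 1, 3; μ(3/d) for each: -1, 1.
Σ = − 2^1 + 2^3 = 6.
N = 6/3 = 2.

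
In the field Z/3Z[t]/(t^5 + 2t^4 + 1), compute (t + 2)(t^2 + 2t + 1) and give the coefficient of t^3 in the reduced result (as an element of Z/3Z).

Multiply in Z/3Z[t]: (t + 2)·(t^2 + 2t + 1) = t^3 + t^2 + 2t + 2.
Reduced: t^3 + t^2 + 2t + 2.

1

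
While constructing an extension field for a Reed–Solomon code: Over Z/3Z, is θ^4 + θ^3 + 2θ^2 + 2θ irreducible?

No

Write P(θ) = θ^4 + θ^3 + 2θ^2 + 2θ.
Check for roots in Z/3Z: P(0) = 0 → root; P(1) = 0 → root; P(2) = 0 → root.
P(0) = 0, so (θ) divides P(θ); P is reducible.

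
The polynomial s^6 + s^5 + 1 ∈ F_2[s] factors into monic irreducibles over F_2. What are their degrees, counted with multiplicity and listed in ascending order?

Write g(s) = s^6 + s^5 + 1.
Roots in F_2: g(0) = 1; g(1) = 1.
Complete factorization: g(s) = (s^6 + s^5 + 1).
Factor degrees with multiplicity: 6 = 6.

6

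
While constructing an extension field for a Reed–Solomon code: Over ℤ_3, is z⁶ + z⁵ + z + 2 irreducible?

Write h(z) = z⁶ + z⁵ + z + 2.
Check for roots in ℤ_3: h(0) = 2; h(1) = 2; h(2) = 1.
No roots, so no linear factors.
Monic irreducibles of degree 2 over GF(3): z² + 1, z² + z + 2, z² + 2z + 2.
None of them divide h (all give nonzero remainder).
Degree-3 irreducible divisors: test the 8 monic irreducibles of degree 3 over GF(3).
None of them divide h (all give nonzero remainder).
No irreducible factor of degree ≤ 3 exists, so h is irreducible over GF(3).

Yes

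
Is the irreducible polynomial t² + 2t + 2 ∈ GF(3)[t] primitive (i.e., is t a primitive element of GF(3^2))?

Yes

Write f(t) = t² + 2t + 2.
|GF(3^2)^×| = 3^2 − 1 = 8. Prime factorization: 8 = 2^3.
f is primitive ⇔ t has order 8 in GF(3)[t]/(f), i.e. t^(8/q) ≠ 1 for each prime q | 8.
t^(4) mod f = 2.
None equal 1, so t has full order 8; f is primitive.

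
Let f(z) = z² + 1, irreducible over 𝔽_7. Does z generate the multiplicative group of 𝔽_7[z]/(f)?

|GF(7^2)^×| = 7^2 − 1 = 48. Prime factorization: 48 = 2^4·3.
f is primitive ⇔ z has order 48 in GF(7)[z]/(f), i.e. z^(48/q) ≠ 1 for each prime q | 48.
z^(24) mod f = 1
z^(16) mod f = 1
Since z^(24) = 1, the order of z divides 24 < 48; not primitive.

No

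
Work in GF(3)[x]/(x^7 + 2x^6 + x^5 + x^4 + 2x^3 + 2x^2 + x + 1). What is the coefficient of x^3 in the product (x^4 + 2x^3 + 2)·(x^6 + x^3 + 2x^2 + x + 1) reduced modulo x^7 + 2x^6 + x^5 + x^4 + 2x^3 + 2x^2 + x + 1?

Multiply in GF(3)[x]: (x^4 + 2x^3 + 2)·(x^6 + x^3 + 2x^2 + x + 1) = x^10 + 2x^9 + x^7 + 2x^5 + x^3 + x^2 + 2x + 2.
Reduce using x^7 ≡ x^6 + 2x^5 + 2x^4 + x^3 + x^2 + 2x + 2 (mod x^7 + 2x^6 + x^5 + x^4 + 2x^3 + 2x^2 + x + 1).
Reduced: x^6 + 2x^5 + 2x^4 + x^3 + x^2 + x.

1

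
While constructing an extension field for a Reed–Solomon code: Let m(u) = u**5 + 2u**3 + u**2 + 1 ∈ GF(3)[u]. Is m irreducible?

Yes

Check for roots in GF(3): m(0) = 1; m(1) = 2; m(2) = 2.
No roots, so no linear factors.
Monic irreducibles of degree 2 over GF(3): u**2 + 1, u**2 + u + 2, u**2 + 2u + 2.
None of them divide m (all give nonzero remainder).
No irreducible factor of degree ≤ 2 exists, so m is irreducible over GF(3).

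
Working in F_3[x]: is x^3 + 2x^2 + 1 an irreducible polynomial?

Write g(x) = x^3 + 2x^2 + 1.
Check for roots in F_3: g(0) = 1; g(1) = 1; g(2) = 2.
No roots. A degree-3 polynomial over a field with no linear factor is irreducible.

Yes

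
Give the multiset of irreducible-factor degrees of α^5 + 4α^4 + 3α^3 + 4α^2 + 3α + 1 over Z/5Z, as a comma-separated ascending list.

5

Write f(α) = α^5 + 4α^4 + 3α^3 + 4α^2 + 3α + 1.
Roots in Z/5Z: f(0) = 1; f(1) = 1; f(2) = 3; f(3) = 4; f(4) = 2.
Complete factorization: f(α) = (α^5 + 4α^4 + 3α^3 + 4α^2 + 3α + 1).
Factor degrees with multiplicity: 5 = 5.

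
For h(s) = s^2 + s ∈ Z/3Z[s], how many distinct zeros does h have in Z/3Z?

2

Evaluate at each of the 3 elements of Z/3Z:
h(0) = 0 → root; h(1) = 2; h(2) = 0 → root.
Roots: {0, 2}.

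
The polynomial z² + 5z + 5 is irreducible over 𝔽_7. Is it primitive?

Yes

Write f(z) = z² + 5z + 5.
|GF(7^2)^×| = 7^2 − 1 = 48. Prime factorization: 48 = 2^4·3.
f is primitive ⇔ z has order 48 in GF(7)[z]/(f), i.e. z^(48/q) ≠ 1 for each prime q | 48.
z^(24) mod f = 6.
z^(16) mod f = 4.
None equal 1, so z has full order 48; f is primitive.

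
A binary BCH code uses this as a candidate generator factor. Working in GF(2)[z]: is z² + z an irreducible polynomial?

No

Write P(z) = z² + z.
Check for roots in GF(2): P(0) = 0 → root; P(1) = 0 → root.
P(0) = 0, so (z) divides P(z); P is reducible.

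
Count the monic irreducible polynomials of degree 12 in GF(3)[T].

44220

The number of monic irreducibles of degree 12 over GF(3) is (1/12)·Σ_{d∣12} μ(12/d) 3^d.
Divisors of 12: 1, 2, 3, 4, 6, 12; μ(12/d) for each: 0, 1, 0, -1, -1, 1.
Σ = 3^2 − 3^4 − 3^6 + 3^12 = 530640.
N = 530640/12 = 44220.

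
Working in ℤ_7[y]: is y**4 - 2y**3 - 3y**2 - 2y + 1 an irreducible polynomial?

Write h(y) = y**4 - 2y**3 - 3y**2 - 2y + 1.
Check for roots in ℤ_7: h(0) = 1; h(1) = 2; h(2) = 6; h(3) = 2; h(4) = 3; h(5) = 4; h(6) = 3.
No roots, so no linear factors.
Degree-2 irreducible divisors: test the 21 monic irreducibles of degree 2 over GF(7).
None of them divide h (all give nonzero remainder).
No irreducible factor of degree ≤ 2 exists, so h is irreducible over GF(7).

Yes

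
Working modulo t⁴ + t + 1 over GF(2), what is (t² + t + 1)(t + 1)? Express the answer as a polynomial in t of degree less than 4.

t^3 + 1

Multiply in GF(2)[t]: (t² + t + 1)·(t + 1) = t³ + 1.
Reduced: t³ + 1.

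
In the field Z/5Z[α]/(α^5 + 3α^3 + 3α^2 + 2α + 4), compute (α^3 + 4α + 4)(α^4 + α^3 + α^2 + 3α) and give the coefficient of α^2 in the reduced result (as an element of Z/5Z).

4

Multiply in Z/5Z[α]: (α^3 + 4α + 4)·(α^4 + α^3 + α^2 + 3α) = α^7 + α^6 + α^4 + 3α^3 + α^2 + 2α.
Reduce using α^5 ≡ 2α^3 + 2α^2 + 3α + 1 (mod α^5 + 3α^3 + 3α^2 + 2α + 4).
Reduced: 2α^3 + 4α^2 + 4α + 2.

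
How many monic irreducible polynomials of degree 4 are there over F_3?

The number of monic irreducibles of degree 4 over GF(3) is (1/4)·Σ_{d∣4} μ(4/d) 3^d.
Divisors of 4: 1, 2, 4; μ(4/d) for each: 0, -1, 1.
Σ = − 3^2 + 3^4 = 72.
N = 72/4 = 18.

18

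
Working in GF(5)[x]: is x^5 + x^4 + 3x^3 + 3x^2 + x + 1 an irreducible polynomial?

No

Write m(x) = x^5 + x^4 + 3x^3 + 3x^2 + x + 1.
Check for roots in GF(5): m(0) = 1; m(1) = 0 → root; m(2) = 2; m(3) = 1; m(4) = 0 → root.
m(1) = 0, so (x − 1) divides m(x); m is reducible.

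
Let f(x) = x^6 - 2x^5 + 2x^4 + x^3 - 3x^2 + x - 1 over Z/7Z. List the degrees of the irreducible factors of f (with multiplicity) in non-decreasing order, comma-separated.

Complete factorization: f(x) = (x^2 - 3)·(x^4 - 2x^3 - 2x^2 + 2x - 2).
Factor degrees with multiplicity: 2 + 4 = 6.

2, 4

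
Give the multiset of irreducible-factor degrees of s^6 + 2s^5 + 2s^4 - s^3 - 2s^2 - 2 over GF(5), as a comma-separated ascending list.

1, 1, 1, 3

Write h(s) = s^6 + 2s^5 + 2s^4 - s^3 - 2s^2 - 2.
Roots in GF(5): h(0) = 3; h(1) = 0 → root; h(2) = 2; h(3) = 0 → root; h(4) = 3.
Linear factors from roots: (s - 1), (s + 2).
Complete factorization: h(s) = (s - 1)·(s + 2)^2·(s^3 - s^2 - 2).
Factor degrees with multiplicity: 1 + 1 + 1 + 3 = 6.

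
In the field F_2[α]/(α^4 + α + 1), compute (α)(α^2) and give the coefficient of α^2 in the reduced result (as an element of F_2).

0

Multiply in F_2[α]: (α)·(α^2) = α^3.
Reduced: α^3.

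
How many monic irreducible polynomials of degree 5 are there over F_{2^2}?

By the necklace-counting formula, N_4(5) = (1/5) Σ_{d|5} μ(5/d)·4^d.
Divisors of 5: 1, 5; μ(5/d) for each: -1, 1.
Σ = − 4^1 + 4^5 = 1020.
N = 1020/5 = 204.

204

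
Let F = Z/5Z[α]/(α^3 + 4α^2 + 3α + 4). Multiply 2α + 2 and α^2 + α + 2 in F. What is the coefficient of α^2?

Multiply in Z/5Z[α]: (2α + 2)·(α^2 + α + 2) = 2α^3 + 4α^2 + α + 4.
Reduce using α^3 ≡ α^2 + 2α + 1 (mod α^3 + 4α^2 + 3α + 4).
Reduced: α^2 + 1.

1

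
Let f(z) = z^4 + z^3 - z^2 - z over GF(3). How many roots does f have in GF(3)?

Evaluate at each of the 3 elements of GF(3):
f(0) = 0 → root; f(1) = 0 → root; f(2) = 0 → root.
Roots: {0, 1, 2}.

3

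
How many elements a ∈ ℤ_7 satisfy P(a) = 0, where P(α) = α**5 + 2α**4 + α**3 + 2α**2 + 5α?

2

Evaluate at each of the 7 elements of ℤ_7:
P(0) = 0 → root; P(1) = 4; P(2) = 6; P(3) = 3; P(4) = 0 → root; P(5) = 4; P(6) = 4.
Roots: {0, 4}.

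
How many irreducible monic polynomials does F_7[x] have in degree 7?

x^(7^7) − x is the product of all monic irreducibles of degree dividing 7; Möbius inversion gives N = (1/7) Σ μ(7/d)·7^d.
Divisors of 7: 1, 7; μ(7/d) for each: -1, 1.
Σ = − 7^1 + 7^7 = 823536.
N = 823536/7 = 117648.

117648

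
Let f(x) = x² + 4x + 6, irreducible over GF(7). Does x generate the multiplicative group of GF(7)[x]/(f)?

No

|GF(7^2)^×| = 7^2 − 1 = 48. Prime factorization: 48 = 2^4·3.
f is primitive ⇔ x has order 48 in GF(7)[x]/(f), i.e. x^(48/q) ≠ 1 for each prime q | 48.
x^(24) mod f = 6.
x^(16) mod f = 1
Since x^(16) = 1, the order of x divides 16 < 48; not primitive.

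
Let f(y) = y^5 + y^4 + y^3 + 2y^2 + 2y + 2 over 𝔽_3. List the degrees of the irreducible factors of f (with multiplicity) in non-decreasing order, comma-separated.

1, 1, 1, 1, 1

Roots in 𝔽_3: f(0) = 2; f(1) = 0 → root; f(2) = 1.
Linear factors from roots: (y + 2).
Complete factorization: f(y) = (y + 2)^5.
Factor degrees with multiplicity: 1 + 1 + 1 + 1 + 1 = 5.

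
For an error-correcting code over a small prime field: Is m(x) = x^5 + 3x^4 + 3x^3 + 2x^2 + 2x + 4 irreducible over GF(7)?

Check for roots in GF(7): m(0) = 4; m(1) = 1; m(2) = 1; m(3) = 0 → root; m(4) = 5; m(5) = 0 → root; m(6) = 3.
m(3) = 0, so (x − 3) divides m(x); m is reducible.

No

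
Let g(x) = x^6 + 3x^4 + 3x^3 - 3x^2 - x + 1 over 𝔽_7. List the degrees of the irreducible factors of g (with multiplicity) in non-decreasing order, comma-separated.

1, 1, 4

Linear factors from roots: (x + 3), (x + 1).
Complete factorization: g(x) = (x + 1)·(x + 3)·(x^4 + 3x^3 + 2x^2 - 2).
Factor degrees with multiplicity: 1 + 1 + 4 = 6.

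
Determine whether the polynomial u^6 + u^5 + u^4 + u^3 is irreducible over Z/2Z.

No

Write m(u) = u^6 + u^5 + u^4 + u^3.
Check for roots in Z/2Z: m(0) = 0 → root; m(1) = 0 → root.
m(0) = 0, so (u) divides m(u); m is reducible.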